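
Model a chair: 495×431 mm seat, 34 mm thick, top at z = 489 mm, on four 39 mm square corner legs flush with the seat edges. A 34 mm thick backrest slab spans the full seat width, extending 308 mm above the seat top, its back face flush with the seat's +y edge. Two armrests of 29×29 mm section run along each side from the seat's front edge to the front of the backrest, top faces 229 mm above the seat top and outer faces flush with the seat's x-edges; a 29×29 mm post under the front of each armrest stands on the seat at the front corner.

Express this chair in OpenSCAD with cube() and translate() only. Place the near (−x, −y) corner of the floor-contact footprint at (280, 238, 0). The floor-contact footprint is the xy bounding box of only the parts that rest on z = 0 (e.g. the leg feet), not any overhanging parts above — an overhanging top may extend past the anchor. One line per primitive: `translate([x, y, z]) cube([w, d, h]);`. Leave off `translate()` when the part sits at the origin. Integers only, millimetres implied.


translate([280, 238, 455]) cube([495, 431, 34]);
translate([280, 238, 0]) cube([39, 39, 455]);
translate([736, 238, 0]) cube([39, 39, 455]);
translate([280, 630, 0]) cube([39, 39, 455]);
translate([736, 630, 0]) cube([39, 39, 455]);
translate([280, 635, 489]) cube([495, 34, 308]);
translate([280, 238, 689]) cube([29, 397, 29]);
translate([746, 238, 689]) cube([29, 397, 29]);
translate([280, 238, 489]) cube([29, 29, 200]);
translate([746, 238, 489]) cube([29, 29, 200]);


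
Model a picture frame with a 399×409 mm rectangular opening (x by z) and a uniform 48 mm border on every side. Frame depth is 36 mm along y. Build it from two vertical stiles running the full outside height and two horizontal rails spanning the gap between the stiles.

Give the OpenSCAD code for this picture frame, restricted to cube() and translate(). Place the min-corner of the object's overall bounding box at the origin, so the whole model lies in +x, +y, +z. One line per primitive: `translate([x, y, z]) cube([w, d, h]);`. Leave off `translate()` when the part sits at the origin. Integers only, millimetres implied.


cube([48, 36, 505]);
translate([447, 0, 0]) cube([48, 36, 505]);
translate([48, 0, 0]) cube([399, 36, 48]);
translate([48, 0, 457]) cube([399, 36, 48]);


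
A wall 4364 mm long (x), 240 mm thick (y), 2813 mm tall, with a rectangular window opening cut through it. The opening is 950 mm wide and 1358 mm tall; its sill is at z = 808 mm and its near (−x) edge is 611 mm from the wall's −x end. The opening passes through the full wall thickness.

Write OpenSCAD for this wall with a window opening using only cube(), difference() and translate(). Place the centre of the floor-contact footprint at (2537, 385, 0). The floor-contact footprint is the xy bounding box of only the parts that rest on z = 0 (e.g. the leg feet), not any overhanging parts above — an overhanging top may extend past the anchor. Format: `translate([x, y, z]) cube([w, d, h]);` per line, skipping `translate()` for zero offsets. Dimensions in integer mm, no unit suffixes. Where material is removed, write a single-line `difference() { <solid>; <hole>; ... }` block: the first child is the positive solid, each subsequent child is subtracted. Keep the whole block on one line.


difference() { translate([355, 265, 0]) cube([4364, 240, 2813]); translate([966, 265, 808]) cube([950, 240, 1358]); }


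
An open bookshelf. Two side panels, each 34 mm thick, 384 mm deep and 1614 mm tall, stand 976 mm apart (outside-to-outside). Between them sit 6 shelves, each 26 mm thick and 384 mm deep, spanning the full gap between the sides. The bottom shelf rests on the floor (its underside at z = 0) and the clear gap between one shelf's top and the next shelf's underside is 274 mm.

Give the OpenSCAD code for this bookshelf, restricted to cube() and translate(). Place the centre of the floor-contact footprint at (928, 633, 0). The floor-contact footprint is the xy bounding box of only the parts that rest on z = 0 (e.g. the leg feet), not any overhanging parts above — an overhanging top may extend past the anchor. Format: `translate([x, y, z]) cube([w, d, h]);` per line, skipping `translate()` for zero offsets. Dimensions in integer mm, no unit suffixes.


translate([440, 441, 0]) cube([34, 384, 1614]);
translate([1382, 441, 0]) cube([34, 384, 1614]);
translate([474, 441, 0]) cube([908, 384, 26]);
translate([474, 441, 300]) cube([908, 384, 26]);
translate([474, 441, 600]) cube([908, 384, 26]);
translate([474, 441, 900]) cube([908, 384, 26]);
translate([474, 441, 1200]) cube([908, 384, 26]);
translate([474, 441, 1500]) cube([908, 384, 26]);


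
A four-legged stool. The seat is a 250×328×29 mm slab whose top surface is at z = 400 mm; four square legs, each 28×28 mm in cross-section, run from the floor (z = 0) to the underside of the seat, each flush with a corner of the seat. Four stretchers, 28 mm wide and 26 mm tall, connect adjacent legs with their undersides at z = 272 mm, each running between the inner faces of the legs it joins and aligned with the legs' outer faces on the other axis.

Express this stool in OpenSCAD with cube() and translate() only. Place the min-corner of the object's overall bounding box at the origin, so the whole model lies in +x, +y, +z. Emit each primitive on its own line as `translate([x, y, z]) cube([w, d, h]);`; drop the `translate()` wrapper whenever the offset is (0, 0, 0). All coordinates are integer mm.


// leg_h = 400 - 29 = 371
// stretcher span = 250 - 2*28 = 194
translate([0, 0, 371]) cube([250, 328, 29]);
cube([28, 28, 371]);
translate([222, 0, 0]) cube([28, 28, 371]);
translate([0, 300, 0]) cube([28, 28, 371]);
translate([222, 300, 0]) cube([28, 28, 371]);
translate([28, 0, 272]) cube([194, 28, 26]);
translate([28, 300, 272]) cube([194, 28, 26]);
translate([0, 28, 272]) cube([28, 272, 26]);
translate([222, 28, 272]) cube([28, 272, 26]);


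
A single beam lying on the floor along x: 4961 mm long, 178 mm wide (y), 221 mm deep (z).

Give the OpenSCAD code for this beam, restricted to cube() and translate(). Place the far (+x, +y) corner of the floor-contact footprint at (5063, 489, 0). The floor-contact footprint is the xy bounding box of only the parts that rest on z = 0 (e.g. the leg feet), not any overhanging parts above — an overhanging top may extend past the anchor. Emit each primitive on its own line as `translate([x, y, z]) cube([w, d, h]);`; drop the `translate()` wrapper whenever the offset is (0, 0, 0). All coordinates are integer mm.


translate([102, 311, 0]) cube([4961, 178, 221]);


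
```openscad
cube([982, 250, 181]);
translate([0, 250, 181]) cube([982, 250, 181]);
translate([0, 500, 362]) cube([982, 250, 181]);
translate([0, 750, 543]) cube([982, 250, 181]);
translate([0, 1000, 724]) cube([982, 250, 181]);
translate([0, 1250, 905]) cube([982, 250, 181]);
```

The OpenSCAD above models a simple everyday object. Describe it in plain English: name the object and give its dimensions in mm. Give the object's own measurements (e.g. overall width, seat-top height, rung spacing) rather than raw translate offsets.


A straight staircase of 6 solid steps. Each step is 982 mm wide (x), 250 mm deep (y, the going) and 181 mm tall (the rise). The first step rests on the floor; each subsequent step sits one going further in +y and one rise higher in +z, directly behind and above the previous step with no overlap.


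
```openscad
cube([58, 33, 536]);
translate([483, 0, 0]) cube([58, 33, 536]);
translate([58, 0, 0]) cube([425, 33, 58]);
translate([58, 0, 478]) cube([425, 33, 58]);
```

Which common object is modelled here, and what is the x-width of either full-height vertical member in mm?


A picture frame. The border width is 58 mm.

Four thin pieces enclosing a rectangular opening — a picture frame. The two full-height stiles are 536 mm tall; the top rail sits at z = 478 and is 58 mm tall, so the border above the opening is 536 − 478 = 58 mm, matching the stile x-width.


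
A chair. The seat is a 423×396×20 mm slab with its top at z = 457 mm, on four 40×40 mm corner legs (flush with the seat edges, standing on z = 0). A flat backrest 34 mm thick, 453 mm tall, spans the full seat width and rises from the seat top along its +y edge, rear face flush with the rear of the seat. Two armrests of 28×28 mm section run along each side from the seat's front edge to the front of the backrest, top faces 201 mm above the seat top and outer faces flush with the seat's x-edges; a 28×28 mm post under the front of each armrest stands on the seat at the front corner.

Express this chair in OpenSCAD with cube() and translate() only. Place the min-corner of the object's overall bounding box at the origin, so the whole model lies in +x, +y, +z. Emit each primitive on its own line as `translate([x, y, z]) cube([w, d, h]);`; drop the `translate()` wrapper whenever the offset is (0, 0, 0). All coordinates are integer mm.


translate([0, 0, 437]) cube([423, 396, 20]);
cube([40, 40, 437]);
translate([383, 0, 0]) cube([40, 40, 437]);
translate([0, 356, 0]) cube([40, 40, 437]);
translate([383, 356, 0]) cube([40, 40, 437]);
translate([0, 362, 457]) cube([423, 34, 453]);
translate([0, 0, 630]) cube([28, 362, 28]);
translate([395, 0, 630]) cube([28, 362, 28]);
translate([0, 0, 457]) cube([28, 28, 173]);
translate([395, 0, 457]) cube([28, 28, 173]);


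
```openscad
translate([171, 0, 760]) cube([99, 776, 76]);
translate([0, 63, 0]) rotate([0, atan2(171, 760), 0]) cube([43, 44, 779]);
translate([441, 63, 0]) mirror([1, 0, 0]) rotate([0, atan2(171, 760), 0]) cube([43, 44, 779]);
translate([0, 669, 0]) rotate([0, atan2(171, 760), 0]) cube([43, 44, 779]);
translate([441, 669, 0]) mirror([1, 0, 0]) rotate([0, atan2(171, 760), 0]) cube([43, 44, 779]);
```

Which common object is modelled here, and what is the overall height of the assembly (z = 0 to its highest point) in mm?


A sawhorse. The overall height is 836 mm.

A beam across two mirrored pairs of raked legs — a sawhorse. The beam's underside is at z = 760 (matching the legs' vertical rise in atan2(171, 760)) and the beam is 76 mm tall, so its top is at 760 + 76 = 836 mm. The raked legs top out at the beam's underside, so that is the highest point.


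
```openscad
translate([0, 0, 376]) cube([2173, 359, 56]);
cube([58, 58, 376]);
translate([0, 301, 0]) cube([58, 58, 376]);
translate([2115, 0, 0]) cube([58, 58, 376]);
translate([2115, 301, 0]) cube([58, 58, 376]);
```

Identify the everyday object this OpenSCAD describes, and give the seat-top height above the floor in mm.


A bench. The seat-top height is 432 mm.

A long slab on four corner posts — a bench. The slab sits at z = 376 with thickness 56, so the top is 376 + 56 = 432 mm.


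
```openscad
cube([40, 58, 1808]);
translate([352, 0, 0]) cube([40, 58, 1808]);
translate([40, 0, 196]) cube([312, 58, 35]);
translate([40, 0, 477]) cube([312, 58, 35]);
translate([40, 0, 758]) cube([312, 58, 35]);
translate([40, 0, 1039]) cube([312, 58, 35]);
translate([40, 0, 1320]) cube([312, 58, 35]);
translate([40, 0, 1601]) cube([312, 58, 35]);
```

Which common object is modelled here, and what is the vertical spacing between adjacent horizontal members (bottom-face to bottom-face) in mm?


A ladder. The rung spacing is 281 mm.

Two tall 40×58 posts with 6 short bars between them — a ladder. Adjacent rungs sit at z = 196 and z = 477, so the spacing is 477 − 196 = 281 mm.


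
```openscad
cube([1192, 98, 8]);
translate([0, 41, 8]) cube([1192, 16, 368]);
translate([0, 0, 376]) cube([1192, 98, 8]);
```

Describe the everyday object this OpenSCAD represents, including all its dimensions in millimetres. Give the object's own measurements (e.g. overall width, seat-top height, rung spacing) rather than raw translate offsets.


An I-beam lying along x, 1192 mm long. Overall section height 384 mm. Two flanges 98 mm wide (y) and 8 mm thick, one on the floor and one at the top; a web 16 mm thick runs between them, centred on the flange width.


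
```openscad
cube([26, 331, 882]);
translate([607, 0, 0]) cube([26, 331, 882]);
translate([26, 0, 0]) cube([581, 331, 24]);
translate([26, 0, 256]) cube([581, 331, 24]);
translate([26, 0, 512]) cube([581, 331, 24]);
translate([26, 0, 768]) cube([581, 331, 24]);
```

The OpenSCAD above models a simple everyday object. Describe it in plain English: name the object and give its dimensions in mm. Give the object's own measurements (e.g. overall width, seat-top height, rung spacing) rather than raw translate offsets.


An open bookshelf. Two side panels, each 26 mm thick, 331 mm deep and 882 mm tall, stand 633 mm apart (outside-to-outside). Between them sit 4 shelves, each 24 mm thick and 331 mm deep, spanning the full gap between the sides. The bottom shelf rests on the floor (its underside at z = 0) and the clear gap between one shelf's top and the next shelf's underside is 232 mm.


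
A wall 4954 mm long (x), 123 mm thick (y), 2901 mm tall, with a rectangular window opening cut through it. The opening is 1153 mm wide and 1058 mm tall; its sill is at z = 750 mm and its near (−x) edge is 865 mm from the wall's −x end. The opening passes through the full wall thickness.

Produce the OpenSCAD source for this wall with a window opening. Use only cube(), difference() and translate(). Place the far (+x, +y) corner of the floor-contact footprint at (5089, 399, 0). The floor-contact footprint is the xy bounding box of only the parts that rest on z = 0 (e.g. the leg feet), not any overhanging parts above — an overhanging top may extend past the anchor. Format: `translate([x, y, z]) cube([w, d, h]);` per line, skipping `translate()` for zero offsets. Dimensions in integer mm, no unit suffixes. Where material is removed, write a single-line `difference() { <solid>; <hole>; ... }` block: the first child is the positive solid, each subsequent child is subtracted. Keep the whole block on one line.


difference() { translate([135, 276, 0]) cube([4954, 123, 2901]); translate([1000, 276, 750]) cube([1153, 123, 1058]); }


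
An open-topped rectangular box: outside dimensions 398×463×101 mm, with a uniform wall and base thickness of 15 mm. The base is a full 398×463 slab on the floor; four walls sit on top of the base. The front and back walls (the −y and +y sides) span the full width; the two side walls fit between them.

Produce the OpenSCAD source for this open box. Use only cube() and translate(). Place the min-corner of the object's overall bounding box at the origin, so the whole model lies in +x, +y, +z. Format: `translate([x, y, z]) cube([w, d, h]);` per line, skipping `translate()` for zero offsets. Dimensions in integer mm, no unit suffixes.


cube([398, 463, 15]);
translate([0, 0, 15]) cube([398, 15, 86]);
translate([0, 448, 15]) cube([398, 15, 86]);
translate([0, 15, 15]) cube([15, 433, 86]);
translate([383, 15, 15]) cube([15, 433, 86]);


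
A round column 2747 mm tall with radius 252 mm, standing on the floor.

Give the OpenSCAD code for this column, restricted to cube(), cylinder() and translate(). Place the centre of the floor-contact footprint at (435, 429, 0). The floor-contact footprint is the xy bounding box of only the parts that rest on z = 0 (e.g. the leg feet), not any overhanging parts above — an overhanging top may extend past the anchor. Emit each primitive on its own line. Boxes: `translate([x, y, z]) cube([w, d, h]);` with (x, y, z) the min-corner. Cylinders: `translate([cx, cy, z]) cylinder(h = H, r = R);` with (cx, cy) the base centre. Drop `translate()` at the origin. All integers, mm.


translate([435, 429, 0]) cylinder(h = 2747, r = 252);


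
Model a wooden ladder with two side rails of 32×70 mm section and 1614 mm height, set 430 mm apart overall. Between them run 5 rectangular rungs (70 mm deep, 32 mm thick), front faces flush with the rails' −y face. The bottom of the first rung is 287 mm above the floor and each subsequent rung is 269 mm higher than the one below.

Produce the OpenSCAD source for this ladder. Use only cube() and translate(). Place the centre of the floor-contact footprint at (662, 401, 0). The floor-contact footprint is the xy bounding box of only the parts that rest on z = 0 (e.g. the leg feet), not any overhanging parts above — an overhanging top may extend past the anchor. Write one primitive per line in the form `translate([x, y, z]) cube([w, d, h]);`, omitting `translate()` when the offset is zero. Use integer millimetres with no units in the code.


translate([447, 366, 0]) cube([32, 70, 1614]);
translate([845, 366, 0]) cube([32, 70, 1614]);
translate([479, 366, 287]) cube([366, 70, 32]);
translate([479, 366, 556]) cube([366, 70, 32]);
translate([479, 366, 825]) cube([366, 70, 32]);
translate([479, 366, 1094]) cube([366, 70, 32]);
translate([479, 366, 1363]) cube([366, 70, 32]);


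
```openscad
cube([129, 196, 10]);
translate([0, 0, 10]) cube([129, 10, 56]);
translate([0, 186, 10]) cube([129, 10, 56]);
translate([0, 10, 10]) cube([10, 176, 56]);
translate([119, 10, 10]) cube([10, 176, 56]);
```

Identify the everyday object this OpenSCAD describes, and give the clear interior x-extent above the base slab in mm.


An open box. The internal width is 109 mm.

A 129×196 base slab with four walls standing on it — an open box. The base is 129 mm wide and the walls are 10 mm thick, so the internal width is 129 − 2 × 10 = 109 mm.


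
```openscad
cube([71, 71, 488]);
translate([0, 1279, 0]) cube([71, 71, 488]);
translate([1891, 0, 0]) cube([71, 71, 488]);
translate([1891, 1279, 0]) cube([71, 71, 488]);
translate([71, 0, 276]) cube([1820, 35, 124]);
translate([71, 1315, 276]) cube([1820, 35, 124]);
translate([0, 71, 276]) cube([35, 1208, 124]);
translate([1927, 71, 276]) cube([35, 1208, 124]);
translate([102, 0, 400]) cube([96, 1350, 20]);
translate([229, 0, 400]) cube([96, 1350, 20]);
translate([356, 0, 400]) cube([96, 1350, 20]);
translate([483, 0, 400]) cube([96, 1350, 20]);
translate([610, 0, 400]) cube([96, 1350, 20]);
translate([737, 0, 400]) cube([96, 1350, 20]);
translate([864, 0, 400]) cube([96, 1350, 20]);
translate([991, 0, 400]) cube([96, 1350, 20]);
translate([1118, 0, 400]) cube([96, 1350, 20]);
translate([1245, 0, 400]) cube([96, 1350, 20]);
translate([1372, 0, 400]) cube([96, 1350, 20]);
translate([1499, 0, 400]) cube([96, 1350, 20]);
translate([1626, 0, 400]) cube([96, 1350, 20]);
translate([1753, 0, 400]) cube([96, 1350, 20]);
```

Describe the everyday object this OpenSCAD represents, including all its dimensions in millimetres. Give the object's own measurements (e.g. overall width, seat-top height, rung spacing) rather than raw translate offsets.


A bed frame 1962 mm long (x) by 1350 mm wide (y). Four 71×71 mm corner posts, 488 mm tall, at the corners of the footprint. Four rails of 35 mm thickness and 124 mm height run between adjacent posts with their undersides at z = 276 mm, their outer faces flush with the outside of the frame (the two x-running rails run between the posts' inner faces; the two y-running rails run between the posts' inner faces). 14 slats, each 96 mm wide (x) and 20 mm thick, lie across the top of the two x-running rails, running the full 1350 mm width of the frame in y; along x they sit between the end posts with a 31 mm gap after the −x posts and between neighbouring slats, leaving 42 mm before the +x posts.


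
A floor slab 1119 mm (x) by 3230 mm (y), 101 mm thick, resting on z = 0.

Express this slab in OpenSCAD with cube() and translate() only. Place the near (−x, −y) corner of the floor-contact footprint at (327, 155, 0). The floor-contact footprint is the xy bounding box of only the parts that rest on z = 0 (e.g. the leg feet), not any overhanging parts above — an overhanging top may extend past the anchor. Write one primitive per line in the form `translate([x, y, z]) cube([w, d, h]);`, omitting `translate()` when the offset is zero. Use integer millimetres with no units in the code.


translate([327, 155, 0]) cube([1119, 3230, 101]);


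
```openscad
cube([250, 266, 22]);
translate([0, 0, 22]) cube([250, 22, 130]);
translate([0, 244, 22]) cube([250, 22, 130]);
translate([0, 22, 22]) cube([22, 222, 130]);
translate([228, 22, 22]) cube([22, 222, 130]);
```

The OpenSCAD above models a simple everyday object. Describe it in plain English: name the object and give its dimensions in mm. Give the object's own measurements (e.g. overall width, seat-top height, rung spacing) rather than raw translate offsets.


An open-topped rectangular box: outside dimensions 250×266×152 mm, with a uniform wall and base thickness of 22 mm. The base is a full 250×266 slab on the floor; four walls sit on top of the base. The front and back walls (the −y and +y sides) span the full width; the two side walls fit between them.


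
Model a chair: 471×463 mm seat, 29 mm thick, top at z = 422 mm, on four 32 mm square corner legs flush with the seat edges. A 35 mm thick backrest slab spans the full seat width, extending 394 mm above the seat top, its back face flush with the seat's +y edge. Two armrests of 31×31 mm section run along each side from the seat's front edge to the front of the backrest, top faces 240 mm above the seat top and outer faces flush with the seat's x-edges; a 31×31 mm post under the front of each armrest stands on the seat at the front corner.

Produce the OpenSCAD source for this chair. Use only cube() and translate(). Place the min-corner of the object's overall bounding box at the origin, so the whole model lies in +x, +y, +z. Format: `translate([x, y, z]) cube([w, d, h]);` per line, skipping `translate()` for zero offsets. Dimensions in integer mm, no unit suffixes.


// leg_h = 422 - 29 = 393
// arm post h = 240 - 31 = 209
translate([0, 0, 393]) cube([471, 463, 29]);
cube([32, 32, 393]);
translate([439, 0, 0]) cube([32, 32, 393]);
translate([0, 431, 0]) cube([32, 32, 393]);
translate([439, 431, 0]) cube([32, 32, 393]);
translate([0, 428, 422]) cube([471, 35, 394]);
translate([0, 0, 631]) cube([31, 428, 31]);
translate([440, 0, 631]) cube([31, 428, 31]);
translate([0, 0, 422]) cube([31, 31, 209]);
translate([440, 0, 422]) cube([31, 31, 209]);


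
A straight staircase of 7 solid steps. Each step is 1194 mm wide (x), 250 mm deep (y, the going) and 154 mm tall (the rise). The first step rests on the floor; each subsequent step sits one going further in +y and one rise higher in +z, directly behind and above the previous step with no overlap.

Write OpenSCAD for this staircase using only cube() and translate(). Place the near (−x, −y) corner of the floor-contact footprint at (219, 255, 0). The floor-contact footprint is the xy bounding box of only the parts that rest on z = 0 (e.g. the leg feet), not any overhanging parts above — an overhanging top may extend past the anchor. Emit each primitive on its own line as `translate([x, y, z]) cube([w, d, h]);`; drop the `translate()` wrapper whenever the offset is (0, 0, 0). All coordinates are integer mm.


translate([219, 255, 0]) cube([1194, 250, 154]);
translate([219, 505, 154]) cube([1194, 250, 154]);
translate([219, 755, 308]) cube([1194, 250, 154]);
translate([219, 1005, 462]) cube([1194, 250, 154]);
translate([219, 1255, 616]) cube([1194, 250, 154]);
translate([219, 1505, 770]) cube([1194, 250, 154]);
translate([219, 1755, 924]) cube([1194, 250, 154]);


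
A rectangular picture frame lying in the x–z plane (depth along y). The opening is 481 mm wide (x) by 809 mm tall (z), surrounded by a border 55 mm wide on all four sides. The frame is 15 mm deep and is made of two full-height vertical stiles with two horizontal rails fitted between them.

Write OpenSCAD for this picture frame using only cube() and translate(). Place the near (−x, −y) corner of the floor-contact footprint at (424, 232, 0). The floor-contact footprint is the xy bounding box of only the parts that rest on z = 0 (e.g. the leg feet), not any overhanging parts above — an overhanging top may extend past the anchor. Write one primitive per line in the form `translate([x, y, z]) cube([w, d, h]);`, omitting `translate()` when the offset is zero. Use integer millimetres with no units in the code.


translate([424, 232, 0]) cube([55, 15, 919]);
translate([960, 232, 0]) cube([55, 15, 919]);
translate([479, 232, 0]) cube([481, 15, 55]);
translate([479, 232, 864]) cube([481, 15, 55]);


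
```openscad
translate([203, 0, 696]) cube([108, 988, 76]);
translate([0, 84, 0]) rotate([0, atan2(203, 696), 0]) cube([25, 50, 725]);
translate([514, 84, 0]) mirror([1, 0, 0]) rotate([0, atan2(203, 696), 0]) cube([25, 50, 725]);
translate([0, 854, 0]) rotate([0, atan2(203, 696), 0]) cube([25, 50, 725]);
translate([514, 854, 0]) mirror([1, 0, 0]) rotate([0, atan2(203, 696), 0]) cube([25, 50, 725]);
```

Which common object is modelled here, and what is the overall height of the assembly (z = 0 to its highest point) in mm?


A sawhorse. The overall height is 772 mm.

A beam across two mirrored pairs of raked legs — a sawhorse. The beam's underside is at z = 696 (matching the legs' vertical rise in atan2(203, 696)) and the beam is 76 mm tall, so its top is at 696 + 76 = 772 mm. The raked legs top out at the beam's underside, so that is the highest point.


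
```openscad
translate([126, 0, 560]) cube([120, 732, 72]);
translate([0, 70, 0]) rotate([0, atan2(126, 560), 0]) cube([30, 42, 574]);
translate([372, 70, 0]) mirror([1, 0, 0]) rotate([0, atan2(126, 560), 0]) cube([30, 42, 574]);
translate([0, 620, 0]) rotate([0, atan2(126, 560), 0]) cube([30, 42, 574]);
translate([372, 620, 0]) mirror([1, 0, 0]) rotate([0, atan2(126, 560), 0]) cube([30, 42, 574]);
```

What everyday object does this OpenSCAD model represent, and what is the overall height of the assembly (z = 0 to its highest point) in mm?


A sawhorse. The overall height is 632 mm.

A beam across two mirrored pairs of raked legs — a sawhorse. The beam's underside is at z = 560 (matching the legs' vertical rise in atan2(126, 560)) and the beam is 72 mm tall, so its top is at 560 + 72 = 632 mm. The raked legs top out at the beam's underside, so that is the highest point.


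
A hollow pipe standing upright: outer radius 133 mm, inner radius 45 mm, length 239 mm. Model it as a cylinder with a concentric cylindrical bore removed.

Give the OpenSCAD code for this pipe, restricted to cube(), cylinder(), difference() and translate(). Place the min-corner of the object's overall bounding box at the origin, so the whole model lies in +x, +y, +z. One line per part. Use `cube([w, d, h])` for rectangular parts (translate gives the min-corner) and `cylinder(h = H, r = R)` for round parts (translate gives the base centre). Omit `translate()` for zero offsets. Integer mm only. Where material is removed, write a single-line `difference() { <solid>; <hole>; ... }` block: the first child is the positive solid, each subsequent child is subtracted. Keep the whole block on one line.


difference() { translate([133, 133, 0]) cylinder(h = 239, r = 133); translate([133, 133, 0]) cylinder(h = 239, r = 45); }


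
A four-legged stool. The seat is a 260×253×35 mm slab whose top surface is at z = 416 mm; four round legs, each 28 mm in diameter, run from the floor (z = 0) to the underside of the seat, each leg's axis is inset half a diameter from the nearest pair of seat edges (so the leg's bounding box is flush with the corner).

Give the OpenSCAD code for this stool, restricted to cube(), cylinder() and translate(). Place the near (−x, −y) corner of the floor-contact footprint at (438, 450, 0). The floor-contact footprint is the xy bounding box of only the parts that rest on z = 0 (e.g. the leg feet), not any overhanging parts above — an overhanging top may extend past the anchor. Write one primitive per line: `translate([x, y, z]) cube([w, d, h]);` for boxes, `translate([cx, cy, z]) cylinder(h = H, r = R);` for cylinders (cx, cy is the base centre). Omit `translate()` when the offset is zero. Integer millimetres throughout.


// leg_h = 416 - 35 = 381
translate([438, 450, 381]) cube([260, 253, 35]);
translate([452, 464, 0]) cylinder(h = 381, r = 14);
translate([684, 464, 0]) cylinder(h = 381, r = 14);
translate([452, 689, 0]) cylinder(h = 381, r = 14);
translate([684, 689, 0]) cylinder(h = 381, r = 14);


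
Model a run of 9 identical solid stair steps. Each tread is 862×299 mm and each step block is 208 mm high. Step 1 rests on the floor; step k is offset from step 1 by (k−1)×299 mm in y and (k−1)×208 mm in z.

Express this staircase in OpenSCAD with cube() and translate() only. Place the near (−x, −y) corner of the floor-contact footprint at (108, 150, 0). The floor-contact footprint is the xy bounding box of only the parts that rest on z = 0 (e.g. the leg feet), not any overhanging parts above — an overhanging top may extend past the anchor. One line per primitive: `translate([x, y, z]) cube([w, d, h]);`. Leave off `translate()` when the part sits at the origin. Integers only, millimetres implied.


translate([108, 150, 0]) cube([862, 299, 208]);
translate([108, 449, 208]) cube([862, 299, 208]);
translate([108, 748, 416]) cube([862, 299, 208]);
translate([108, 1047, 624]) cube([862, 299, 208]);
translate([108, 1346, 832]) cube([862, 299, 208]);
translate([108, 1645, 1040]) cube([862, 299, 208]);
translate([108, 1944, 1248]) cube([862, 299, 208]);
translate([108, 2243, 1456]) cube([862, 299, 208]);
translate([108, 2542, 1664]) cube([862, 299, 208]);


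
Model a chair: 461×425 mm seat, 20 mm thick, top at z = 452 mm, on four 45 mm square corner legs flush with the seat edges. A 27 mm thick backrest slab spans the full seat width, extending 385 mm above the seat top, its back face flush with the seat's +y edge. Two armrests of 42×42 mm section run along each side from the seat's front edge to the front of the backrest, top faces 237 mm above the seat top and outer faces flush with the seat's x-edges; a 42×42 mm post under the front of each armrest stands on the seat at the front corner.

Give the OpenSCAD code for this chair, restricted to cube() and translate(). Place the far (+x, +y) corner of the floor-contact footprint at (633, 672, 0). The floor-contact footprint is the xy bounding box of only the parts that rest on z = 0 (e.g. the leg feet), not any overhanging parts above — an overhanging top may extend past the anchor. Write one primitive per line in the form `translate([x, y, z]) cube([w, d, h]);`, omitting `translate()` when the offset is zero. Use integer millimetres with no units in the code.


// leg_h = 452 - 20 = 432
// arm post h = 237 - 42 = 195
translate([172, 247, 432]) cube([461, 425, 20]);
translate([172, 247, 0]) cube([45, 45, 432]);
translate([588, 247, 0]) cube([45, 45, 432]);
translate([172, 627, 0]) cube([45, 45, 432]);
translate([588, 627, 0]) cube([45, 45, 432]);
translate([172, 645, 452]) cube([461, 27, 385]);
translate([172, 247, 647]) cube([42, 398, 42]);
translate([591, 247, 647]) cube([42, 398, 42]);
translate([172, 247, 452]) cube([42, 42, 195]);
translate([591, 247, 452]) cube([42, 42, 195]);


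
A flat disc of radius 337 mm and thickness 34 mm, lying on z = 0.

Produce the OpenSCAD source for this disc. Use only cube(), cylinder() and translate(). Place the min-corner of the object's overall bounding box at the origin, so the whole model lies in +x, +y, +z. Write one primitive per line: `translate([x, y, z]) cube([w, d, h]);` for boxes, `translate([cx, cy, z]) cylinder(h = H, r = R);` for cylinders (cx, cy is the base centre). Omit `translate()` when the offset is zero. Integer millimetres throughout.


translate([337, 337, 0]) cylinder(h = 34, r = 337);


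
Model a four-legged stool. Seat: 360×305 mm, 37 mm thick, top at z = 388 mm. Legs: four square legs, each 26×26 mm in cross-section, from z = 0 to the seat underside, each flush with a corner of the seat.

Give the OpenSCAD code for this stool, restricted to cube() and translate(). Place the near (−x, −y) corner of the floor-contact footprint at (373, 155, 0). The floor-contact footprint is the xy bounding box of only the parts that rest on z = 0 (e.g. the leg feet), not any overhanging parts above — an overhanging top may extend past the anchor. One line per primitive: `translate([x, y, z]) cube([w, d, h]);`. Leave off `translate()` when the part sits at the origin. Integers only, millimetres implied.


// leg_h = 388 - 37 = 351
translate([373, 155, 351]) cube([360, 305, 37]);
translate([373, 155, 0]) cube([26, 26, 351]);
translate([707, 155, 0]) cube([26, 26, 351]);
translate([373, 434, 0]) cube([26, 26, 351]);
translate([707, 434, 0]) cube([26, 26, 351]);


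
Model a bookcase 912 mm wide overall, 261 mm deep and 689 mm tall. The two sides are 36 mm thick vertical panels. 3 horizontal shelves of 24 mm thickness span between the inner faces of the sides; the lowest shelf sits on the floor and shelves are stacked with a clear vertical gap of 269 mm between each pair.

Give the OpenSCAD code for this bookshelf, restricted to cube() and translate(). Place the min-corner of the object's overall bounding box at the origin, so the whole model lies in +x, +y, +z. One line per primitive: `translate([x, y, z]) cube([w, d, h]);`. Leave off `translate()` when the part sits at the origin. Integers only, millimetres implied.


cube([36, 261, 689]);
translate([876, 0, 0]) cube([36, 261, 689]);
translate([36, 0, 0]) cube([840, 261, 24]);
translate([36, 0, 293]) cube([840, 261, 24]);
translate([36, 0, 586]) cube([840, 261, 24]);


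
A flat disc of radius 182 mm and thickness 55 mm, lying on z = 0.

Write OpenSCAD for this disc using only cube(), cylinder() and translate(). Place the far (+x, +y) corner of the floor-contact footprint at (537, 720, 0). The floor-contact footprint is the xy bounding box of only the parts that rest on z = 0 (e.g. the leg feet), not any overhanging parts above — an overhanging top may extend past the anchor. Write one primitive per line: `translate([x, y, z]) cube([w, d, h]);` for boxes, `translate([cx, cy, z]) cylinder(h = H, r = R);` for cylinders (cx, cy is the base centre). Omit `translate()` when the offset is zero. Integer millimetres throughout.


translate([355, 538, 0]) cylinder(h = 55, r = 182);


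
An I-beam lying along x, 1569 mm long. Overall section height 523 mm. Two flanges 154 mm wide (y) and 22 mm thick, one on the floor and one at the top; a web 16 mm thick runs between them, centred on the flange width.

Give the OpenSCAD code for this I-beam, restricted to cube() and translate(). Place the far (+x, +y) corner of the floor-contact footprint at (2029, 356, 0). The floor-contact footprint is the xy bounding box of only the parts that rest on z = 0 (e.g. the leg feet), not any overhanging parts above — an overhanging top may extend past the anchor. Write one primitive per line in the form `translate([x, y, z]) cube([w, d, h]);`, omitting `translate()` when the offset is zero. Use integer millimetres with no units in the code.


translate([460, 202, 0]) cube([1569, 154, 22]);
translate([460, 271, 22]) cube([1569, 16, 479]);
translate([460, 202, 501]) cube([1569, 154, 22]);


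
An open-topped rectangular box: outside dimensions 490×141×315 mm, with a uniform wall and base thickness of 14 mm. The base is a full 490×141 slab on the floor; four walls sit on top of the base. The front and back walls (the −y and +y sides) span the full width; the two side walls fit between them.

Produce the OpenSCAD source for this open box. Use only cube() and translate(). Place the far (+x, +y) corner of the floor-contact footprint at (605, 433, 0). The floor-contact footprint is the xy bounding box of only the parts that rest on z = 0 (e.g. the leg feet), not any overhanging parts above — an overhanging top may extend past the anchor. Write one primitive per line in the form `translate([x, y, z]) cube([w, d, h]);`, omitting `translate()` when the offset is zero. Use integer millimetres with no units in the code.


translate([115, 292, 0]) cube([490, 141, 14]);
translate([115, 292, 14]) cube([490, 14, 301]);
translate([115, 419, 14]) cube([490, 14, 301]);
translate([115, 306, 14]) cube([14, 113, 301]);
translate([591, 306, 14]) cube([14, 113, 301]);


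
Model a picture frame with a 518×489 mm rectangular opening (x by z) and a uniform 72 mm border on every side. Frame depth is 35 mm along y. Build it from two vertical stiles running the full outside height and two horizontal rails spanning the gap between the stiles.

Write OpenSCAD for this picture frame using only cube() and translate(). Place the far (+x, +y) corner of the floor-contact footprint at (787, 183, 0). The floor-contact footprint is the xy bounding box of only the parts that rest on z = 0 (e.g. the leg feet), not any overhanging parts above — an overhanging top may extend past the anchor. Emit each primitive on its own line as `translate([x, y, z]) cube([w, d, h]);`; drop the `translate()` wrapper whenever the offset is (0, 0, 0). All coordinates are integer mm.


translate([125, 148, 0]) cube([72, 35, 633]);
translate([715, 148, 0]) cube([72, 35, 633]);
translate([197, 148, 0]) cube([518, 35, 72]);
translate([197, 148, 561]) cube([518, 35, 72]);


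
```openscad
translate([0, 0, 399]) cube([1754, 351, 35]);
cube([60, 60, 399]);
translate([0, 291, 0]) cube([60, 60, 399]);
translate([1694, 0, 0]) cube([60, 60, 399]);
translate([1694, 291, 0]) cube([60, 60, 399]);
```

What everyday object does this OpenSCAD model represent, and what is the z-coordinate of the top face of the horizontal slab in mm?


A bench. The seat-top height is 434 mm.

A long slab on four corner posts — a bench. The slab sits at z = 399 with thickness 35, so the top is 399 + 35 = 434 mm.


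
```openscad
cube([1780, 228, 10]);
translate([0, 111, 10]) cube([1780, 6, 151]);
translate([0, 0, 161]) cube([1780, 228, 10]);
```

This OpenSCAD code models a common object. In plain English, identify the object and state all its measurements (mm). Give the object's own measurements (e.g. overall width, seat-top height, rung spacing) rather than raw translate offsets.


An I-beam lying along x, 1780 mm long. Overall section height 171 mm. Two flanges 228 mm wide (y) and 10 mm thick, one on the floor and one at the top; a web 6 mm thick runs between them, centred on the flange width.


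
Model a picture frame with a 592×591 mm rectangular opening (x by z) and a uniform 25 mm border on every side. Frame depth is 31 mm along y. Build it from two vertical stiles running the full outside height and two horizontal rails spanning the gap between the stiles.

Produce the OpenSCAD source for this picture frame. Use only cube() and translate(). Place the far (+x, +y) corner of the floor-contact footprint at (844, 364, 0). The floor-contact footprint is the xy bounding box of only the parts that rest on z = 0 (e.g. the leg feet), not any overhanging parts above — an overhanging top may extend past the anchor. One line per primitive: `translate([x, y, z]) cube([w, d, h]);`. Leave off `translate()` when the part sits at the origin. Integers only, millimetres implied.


translate([202, 333, 0]) cube([25, 31, 641]);
translate([819, 333, 0]) cube([25, 31, 641]);
translate([227, 333, 0]) cube([592, 31, 25]);
translate([227, 333, 616]) cube([592, 31, 25]);


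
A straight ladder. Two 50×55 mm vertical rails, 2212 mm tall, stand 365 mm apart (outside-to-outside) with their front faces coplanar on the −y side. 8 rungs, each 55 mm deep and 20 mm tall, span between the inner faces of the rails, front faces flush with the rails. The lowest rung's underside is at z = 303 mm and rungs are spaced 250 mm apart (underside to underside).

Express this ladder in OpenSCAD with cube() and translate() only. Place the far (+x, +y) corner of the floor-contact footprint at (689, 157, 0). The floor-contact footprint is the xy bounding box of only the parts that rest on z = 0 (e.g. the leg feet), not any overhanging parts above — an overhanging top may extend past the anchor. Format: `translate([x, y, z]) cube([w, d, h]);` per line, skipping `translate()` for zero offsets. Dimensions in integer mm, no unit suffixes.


translate([324, 102, 0]) cube([50, 55, 2212]);
translate([639, 102, 0]) cube([50, 55, 2212]);
translate([374, 102, 303]) cube([265, 55, 20]);
translate([374, 102, 553]) cube([265, 55, 20]);
translate([374, 102, 803]) cube([265, 55, 20]);
translate([374, 102, 1053]) cube([265, 55, 20]);
translate([374, 102, 1303]) cube([265, 55, 20]);
translate([374, 102, 1553]) cube([265, 55, 20]);
translate([374, 102, 1803]) cube([265, 55, 20]);
translate([374, 102, 2053]) cube([265, 55, 20]);
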